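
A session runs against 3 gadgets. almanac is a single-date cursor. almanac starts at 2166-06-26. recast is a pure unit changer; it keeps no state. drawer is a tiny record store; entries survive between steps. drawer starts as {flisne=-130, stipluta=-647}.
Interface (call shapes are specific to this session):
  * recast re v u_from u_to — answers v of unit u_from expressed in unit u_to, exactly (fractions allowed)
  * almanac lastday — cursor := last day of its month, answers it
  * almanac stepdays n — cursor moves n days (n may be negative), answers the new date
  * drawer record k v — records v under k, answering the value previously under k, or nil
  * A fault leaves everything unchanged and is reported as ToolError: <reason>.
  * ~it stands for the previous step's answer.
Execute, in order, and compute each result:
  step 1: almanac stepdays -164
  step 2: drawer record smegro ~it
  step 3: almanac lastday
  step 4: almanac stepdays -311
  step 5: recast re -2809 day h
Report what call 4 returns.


% almanac stepdays n: -164
= 2166-01-13
% drawer record k: smegro v: ~it
= nil
% almanac lastday
= 2166-01-31
% almanac stepdays n: -311
= 2165-03-26
% recast re v: -2809 u_from: day u_to: h
= -67416

Answer: 2165-03-26


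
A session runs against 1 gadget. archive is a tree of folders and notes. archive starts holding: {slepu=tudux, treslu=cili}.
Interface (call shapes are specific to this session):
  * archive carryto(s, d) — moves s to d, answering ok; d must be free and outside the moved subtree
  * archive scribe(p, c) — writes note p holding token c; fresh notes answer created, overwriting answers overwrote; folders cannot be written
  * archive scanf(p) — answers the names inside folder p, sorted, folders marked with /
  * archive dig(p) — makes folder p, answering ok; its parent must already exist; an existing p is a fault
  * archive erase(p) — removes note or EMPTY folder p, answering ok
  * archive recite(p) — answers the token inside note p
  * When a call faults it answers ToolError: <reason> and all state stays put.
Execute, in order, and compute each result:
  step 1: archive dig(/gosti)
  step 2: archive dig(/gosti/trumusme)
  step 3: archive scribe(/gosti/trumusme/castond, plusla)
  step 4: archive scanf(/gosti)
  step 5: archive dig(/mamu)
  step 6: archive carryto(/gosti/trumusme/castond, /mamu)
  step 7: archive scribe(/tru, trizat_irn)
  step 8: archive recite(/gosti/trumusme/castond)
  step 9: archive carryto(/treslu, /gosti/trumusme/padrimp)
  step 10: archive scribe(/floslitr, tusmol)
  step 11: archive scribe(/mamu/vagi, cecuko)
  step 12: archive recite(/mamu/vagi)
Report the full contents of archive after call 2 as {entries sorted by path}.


CALL archive dig[p: /gosti]
RET  ok
CALL archive dig[p: /gosti/trumusme]
RET  ok
CALL archive scribe[p: /gosti/trumusme/castond; c: plusla]
RET  created
CALL archive scanf[p: /gosti]
RET  [trumusme/]
CALL archive dig[p: /mamu]
RET  ok
CALL archive carryto[s: /gosti/trumusme/castond; d: /mamu]
RET  ToolError: exists
CALL archive scribe[p: /tru; c: trizat_irn]
RET  created
CALL archive recite[p: /gosti/trumusme/castond]
RET  plusla
CALL archive carryto[s: /treslu; d: /gosti/trumusme/padrimp]
RET  ok
CALL archive scribe[p: /floslitr; c: tusmol]
RET  created
CALL archive scribe[p: /mamu/vagi; c: cecuko]
RET  created
CALL archive recite[p: /mamu/vagi]
RET  cecuko

Answer: {gosti/, gosti/trumusme/, slepu=tudux, treslu=cili}


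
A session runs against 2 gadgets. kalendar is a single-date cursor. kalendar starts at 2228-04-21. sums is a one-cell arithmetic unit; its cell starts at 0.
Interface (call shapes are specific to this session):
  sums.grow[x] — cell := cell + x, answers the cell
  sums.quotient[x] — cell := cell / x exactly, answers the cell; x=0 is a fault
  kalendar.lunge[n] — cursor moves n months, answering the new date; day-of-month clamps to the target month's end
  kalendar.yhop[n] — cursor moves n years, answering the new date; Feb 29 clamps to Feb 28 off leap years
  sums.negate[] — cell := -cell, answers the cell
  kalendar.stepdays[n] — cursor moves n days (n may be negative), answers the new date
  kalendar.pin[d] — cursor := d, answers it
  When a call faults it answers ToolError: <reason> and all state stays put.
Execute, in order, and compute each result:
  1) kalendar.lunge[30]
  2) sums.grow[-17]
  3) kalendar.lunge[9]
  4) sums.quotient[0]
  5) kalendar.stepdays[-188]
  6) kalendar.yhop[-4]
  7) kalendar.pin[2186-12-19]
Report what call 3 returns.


Answer: 2231-07-21

Derivation:
# kalendar.lunge(n→30) ~> 2230-10-21
# sums.grow(x→-17) ~> -17
# kalendar.lunge(n→9) ~> 2231-07-21
# sums.quotient(x→0) ~> ToolError: division by zero
# kalendar.stepdays(n→-188) ~> 2231-01-14
# kalendar.yhop(n→-4) ~> 2227-01-14
# kalendar.pin(d→2186-12-19) ~> 2186-12-19


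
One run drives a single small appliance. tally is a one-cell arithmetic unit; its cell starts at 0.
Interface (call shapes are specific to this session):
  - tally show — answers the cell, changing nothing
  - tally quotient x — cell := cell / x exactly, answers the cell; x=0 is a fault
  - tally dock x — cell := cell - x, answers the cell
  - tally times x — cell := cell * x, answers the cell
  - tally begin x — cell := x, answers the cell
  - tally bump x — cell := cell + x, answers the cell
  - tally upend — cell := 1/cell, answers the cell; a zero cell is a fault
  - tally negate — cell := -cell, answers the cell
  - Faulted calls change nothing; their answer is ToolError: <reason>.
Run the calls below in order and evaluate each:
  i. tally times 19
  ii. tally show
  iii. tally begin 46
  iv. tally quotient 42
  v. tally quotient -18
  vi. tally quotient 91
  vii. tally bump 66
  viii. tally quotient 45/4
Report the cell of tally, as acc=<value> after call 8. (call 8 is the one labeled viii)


Now I run tally times passing x=19, giving 0.
Next I call tally show: 0.
I run tally begin passing x=46, which returns 46.
I run tally quotient passing x=42, yielding 23/21.
Using tally quotient passing x=-18, which returns -23/378.
Calling tally quotient passing x=91, → -23/34398.
I call tally bump passing x=66: 2270245/34398.
I invoke tally quotient passing x=45/4: 908098/154791.

Answer: acc=908098/154791


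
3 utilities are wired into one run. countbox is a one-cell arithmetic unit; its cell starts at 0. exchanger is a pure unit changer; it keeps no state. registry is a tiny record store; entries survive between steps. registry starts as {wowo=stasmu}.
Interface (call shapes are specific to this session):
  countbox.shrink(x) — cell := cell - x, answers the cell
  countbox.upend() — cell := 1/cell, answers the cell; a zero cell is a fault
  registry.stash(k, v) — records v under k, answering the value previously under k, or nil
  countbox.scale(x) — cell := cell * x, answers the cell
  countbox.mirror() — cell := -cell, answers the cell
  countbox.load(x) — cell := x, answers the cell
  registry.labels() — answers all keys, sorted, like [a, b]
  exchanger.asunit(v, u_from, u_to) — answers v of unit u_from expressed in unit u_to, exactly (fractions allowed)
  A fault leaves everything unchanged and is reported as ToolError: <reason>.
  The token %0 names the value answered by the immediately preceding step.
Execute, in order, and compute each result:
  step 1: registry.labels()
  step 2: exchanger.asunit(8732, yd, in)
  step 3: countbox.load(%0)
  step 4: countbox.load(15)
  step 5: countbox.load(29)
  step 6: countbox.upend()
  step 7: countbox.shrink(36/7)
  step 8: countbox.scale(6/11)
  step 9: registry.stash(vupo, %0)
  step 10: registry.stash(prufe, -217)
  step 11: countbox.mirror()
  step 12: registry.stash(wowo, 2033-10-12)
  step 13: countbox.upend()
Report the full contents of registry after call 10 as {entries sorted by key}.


Answer: {prufe=-217, vupo=-6222/2233, wowo=stasmu}

Derivation:
~$ registry.labels
[out] [wowo]
~$ exchanger.asunit v=8732 u_from=yd u_to=in
[out] 314352
~$ countbox.load x=%0
[out] 314352
~$ countbox.load x=15
[out] 15
~$ countbox.load x=29
[out] 29
~$ countbox.upend
[out] 1/29
~$ countbox.shrink x=36/7
[out] -1037/203
~$ countbox.scale x=6/11
[out] -6222/2233
~$ registry.stash k=vupo v=%0
[out] nil
~$ registry.stash k=prufe v=-217
[out] nil
~$ countbox.mirror
[out] 6222/2233
~$ registry.stash k=wowo v=2033-10-12
[out] stasmu
~$ countbox.upend
[out] 2233/6222


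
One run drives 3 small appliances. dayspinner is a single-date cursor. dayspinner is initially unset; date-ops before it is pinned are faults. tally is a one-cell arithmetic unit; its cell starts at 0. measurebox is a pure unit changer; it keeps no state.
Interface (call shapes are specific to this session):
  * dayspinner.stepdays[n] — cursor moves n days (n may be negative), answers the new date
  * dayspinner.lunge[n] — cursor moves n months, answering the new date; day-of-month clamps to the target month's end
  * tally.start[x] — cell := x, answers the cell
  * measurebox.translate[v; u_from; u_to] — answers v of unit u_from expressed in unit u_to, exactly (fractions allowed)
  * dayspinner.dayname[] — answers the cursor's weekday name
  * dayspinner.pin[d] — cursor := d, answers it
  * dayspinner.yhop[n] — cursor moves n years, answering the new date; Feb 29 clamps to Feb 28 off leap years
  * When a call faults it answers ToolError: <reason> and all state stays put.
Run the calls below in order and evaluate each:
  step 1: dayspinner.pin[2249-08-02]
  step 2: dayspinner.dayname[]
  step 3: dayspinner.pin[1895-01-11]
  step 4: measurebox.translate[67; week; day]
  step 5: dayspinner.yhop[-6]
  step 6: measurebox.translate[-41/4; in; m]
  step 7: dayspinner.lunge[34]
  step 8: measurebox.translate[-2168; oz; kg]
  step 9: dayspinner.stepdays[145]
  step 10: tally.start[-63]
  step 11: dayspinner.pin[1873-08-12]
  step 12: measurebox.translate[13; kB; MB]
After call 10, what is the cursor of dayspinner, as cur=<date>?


-> dayspinner.pin(d=2249-08-02)
<- 2249-08-02
-> dayspinner.dayname()
<- Thursday
-> dayspinner.pin(d=1895-01-11)
<- 1895-01-11
-> measurebox.translate(v=67, u_from=week, u_to=day)
<- 469
-> dayspinner.yhop(n=-6)
<- 1889-01-11
-> measurebox.translate(v=-41/4, u_from=in, u_to=m)
<- -5207/20000
-> dayspinner.lunge(n=34)
<- 1891-11-11
-> measurebox.translate(v=-2168, u_from=oz, u_to=kg)
<- -12292353227/200000000
-> dayspinner.stepdays(n=145)
<- 1892-04-04
-> tally.start(x=-63)
<- -63
-> dayspinner.pin(d=1873-08-12)
<- 1873-08-12
-> measurebox.translate(v=13, u_from=kB, u_to=MB)
<- 13/1000

Answer: cur=1892-04-04


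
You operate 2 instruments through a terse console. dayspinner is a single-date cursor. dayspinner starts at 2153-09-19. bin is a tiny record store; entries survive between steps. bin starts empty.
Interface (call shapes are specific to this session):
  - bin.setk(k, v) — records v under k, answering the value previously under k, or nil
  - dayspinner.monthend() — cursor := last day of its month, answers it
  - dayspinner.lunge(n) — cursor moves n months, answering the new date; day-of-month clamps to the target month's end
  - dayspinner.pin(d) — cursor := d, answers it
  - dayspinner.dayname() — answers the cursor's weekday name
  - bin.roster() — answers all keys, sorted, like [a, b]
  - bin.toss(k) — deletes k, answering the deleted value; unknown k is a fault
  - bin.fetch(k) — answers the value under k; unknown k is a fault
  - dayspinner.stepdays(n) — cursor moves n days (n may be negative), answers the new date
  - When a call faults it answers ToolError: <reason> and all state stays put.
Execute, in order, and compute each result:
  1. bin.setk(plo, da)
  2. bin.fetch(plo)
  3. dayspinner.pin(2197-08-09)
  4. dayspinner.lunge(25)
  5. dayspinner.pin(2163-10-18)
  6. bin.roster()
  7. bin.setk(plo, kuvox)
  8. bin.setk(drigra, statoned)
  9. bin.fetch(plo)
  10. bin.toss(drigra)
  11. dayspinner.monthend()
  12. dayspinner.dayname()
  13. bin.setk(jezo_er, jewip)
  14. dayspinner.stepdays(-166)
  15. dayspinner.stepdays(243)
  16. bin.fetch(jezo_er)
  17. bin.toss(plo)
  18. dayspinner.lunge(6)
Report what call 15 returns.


Answer: 2164-01-16

Derivation:
CALL setk[k='plo'; v='da']
RET  nil
CALL fetch[k='plo']
RET  da
CALL pin[d='2197-08-09']
RET  2197-08-09
CALL lunge[n='25']
RET  2199-09-09
CALL pin[d='2163-10-18']
RET  2163-10-18
CALL roster[]
RET  [plo]
CALL setk[k='plo'; v='kuvox']
RET  da
CALL setk[k='drigra'; v='statoned']
RET  nil
CALL fetch[k='plo']
RET  kuvox
CALL toss[k='drigra']
RET  statoned
CALL monthend[]
RET  2163-10-31
CALL dayname[]
RET  Monday
CALL setk[k='jezo_er'; v='jewip']
RET  nil
CALL stepdays[n='-166']
RET  2163-05-18
CALL stepdays[n='243']
RET  2164-01-16
CALL fetch[k='jezo_er']
RET  jewip
CALL toss[k='plo']
RET  kuvox
CALL lunge[n='6']
RET  2164-07-16


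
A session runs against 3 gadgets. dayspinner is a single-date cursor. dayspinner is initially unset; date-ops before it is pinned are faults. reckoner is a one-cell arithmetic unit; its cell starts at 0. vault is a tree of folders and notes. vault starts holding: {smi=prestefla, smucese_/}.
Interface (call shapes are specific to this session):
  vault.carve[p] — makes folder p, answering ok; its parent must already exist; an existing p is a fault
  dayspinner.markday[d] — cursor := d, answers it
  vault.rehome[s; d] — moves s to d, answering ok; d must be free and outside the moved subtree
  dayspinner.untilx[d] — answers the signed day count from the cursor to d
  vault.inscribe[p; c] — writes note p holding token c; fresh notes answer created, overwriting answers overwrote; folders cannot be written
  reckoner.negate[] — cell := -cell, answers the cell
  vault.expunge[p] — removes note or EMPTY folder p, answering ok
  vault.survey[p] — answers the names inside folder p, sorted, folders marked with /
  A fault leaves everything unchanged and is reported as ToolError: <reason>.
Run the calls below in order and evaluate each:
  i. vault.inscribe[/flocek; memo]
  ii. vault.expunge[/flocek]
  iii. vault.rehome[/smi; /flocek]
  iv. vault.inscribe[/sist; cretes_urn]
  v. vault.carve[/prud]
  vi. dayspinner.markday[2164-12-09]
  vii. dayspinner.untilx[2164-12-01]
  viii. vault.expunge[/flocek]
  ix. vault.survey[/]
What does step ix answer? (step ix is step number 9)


Next I call vault.inscribe on p=/flocek, c=memo, yielding created.
I call vault.expunge on p=/flocek: ok.
I use vault.rehome on s=/smi, d=/flocek, and observe ok.
Using vault.inscribe on p=/sist, c=cretes_urn, yielding created.
Next I call vault.carve on p=/prud, → ok.
Next I call dayspinner.markday on d=2164-12-09, and see 2164-12-09.
I try dayspinner.untilx on d=2164-12-01, and see -8.
Next I call vault.expunge on p=/flocek, and see ok.
Next I call vault.survey on p=/, — result: [prud/, sist, smucese_/].

Answer: [prud/, sist, smucese_/]


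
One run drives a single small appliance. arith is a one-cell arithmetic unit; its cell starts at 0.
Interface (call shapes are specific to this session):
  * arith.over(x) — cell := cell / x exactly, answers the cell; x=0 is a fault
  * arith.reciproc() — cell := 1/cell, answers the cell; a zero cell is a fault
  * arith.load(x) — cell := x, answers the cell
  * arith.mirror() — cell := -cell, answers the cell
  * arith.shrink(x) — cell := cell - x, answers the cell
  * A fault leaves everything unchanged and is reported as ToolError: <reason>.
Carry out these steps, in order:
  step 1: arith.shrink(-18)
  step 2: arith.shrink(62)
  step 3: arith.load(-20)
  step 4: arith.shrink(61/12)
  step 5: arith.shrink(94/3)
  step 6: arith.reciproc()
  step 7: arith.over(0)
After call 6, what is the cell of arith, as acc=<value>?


I call arith.shrink using -18: 18.
I call arith.shrink using 62, which returns -44.
I invoke arith.load using -20, giving -20.
Calling arith.shrink using 61/12, and see -301/12.
Next I call arith.shrink using 94/3, yielding -677/12.
Using arith.reciproc, giving -12/677.
Using arith.over using 0, yielding ToolError: division by zero.

Answer: acc=-12/677


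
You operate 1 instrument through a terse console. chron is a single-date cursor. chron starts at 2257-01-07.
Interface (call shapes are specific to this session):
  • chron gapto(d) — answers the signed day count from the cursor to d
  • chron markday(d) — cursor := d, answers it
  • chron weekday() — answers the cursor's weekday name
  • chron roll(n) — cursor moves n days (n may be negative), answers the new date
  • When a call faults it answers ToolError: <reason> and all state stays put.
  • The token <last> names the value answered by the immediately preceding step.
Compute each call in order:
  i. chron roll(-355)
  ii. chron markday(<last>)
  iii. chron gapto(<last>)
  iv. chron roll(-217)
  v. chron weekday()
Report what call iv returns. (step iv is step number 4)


Answer: 2255-06-15

Derivation:
;; chron roll(n='-355') => 2256-01-18
;; chron markday(d='<last>') => 2256-01-18
;; chron gapto(d='<last>') => 0
;; chron roll(n='-217') => 2255-06-15
;; chron weekday() => Friday


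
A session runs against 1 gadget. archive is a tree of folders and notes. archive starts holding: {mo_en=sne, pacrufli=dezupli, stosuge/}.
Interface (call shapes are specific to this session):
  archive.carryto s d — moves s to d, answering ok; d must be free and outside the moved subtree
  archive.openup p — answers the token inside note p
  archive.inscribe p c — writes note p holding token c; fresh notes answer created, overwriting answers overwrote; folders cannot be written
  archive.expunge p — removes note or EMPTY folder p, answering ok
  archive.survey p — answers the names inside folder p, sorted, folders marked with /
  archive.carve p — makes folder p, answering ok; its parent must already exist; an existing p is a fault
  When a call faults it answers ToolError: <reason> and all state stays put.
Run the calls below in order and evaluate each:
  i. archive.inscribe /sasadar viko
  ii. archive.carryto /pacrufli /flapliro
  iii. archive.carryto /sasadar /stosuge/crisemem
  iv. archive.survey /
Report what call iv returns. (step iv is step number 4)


% 1. archive.inscribe(p→/sasadar, c→viko) == created
% 2. archive.carryto(s→/pacrufli, d→/flapliro) == ok
% 3. archive.carryto(s→/sasadar, d→/stosuge/crisemem) == ok
% 4. archive.survey(p→/) == [flapliro, mo_en, stosuge/]

Answer: [flapliro, mo_en, stosuge/]


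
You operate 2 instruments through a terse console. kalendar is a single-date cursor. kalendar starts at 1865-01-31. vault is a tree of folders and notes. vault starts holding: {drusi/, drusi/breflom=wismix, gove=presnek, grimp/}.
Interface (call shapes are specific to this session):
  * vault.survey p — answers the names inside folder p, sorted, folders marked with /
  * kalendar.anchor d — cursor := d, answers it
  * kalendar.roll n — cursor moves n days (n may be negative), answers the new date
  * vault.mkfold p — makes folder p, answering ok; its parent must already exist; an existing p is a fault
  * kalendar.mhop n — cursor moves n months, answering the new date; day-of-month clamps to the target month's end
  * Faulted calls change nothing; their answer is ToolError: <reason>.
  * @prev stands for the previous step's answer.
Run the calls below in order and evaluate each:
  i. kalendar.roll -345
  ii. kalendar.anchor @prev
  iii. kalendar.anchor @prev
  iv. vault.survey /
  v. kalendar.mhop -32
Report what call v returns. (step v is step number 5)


>> kalendar.roll(n=-345)
<< 1864-02-21
>> kalendar.anchor(d=@prev)
<< 1864-02-21
>> kalendar.anchor(d=@prev)
<< 1864-02-21
>> vault.survey(p=/)
<< [drusi/, gove, grimp/]
>> kalendar.mhop(n=-32)
<< 1861-06-21

Answer: 1861-06-21


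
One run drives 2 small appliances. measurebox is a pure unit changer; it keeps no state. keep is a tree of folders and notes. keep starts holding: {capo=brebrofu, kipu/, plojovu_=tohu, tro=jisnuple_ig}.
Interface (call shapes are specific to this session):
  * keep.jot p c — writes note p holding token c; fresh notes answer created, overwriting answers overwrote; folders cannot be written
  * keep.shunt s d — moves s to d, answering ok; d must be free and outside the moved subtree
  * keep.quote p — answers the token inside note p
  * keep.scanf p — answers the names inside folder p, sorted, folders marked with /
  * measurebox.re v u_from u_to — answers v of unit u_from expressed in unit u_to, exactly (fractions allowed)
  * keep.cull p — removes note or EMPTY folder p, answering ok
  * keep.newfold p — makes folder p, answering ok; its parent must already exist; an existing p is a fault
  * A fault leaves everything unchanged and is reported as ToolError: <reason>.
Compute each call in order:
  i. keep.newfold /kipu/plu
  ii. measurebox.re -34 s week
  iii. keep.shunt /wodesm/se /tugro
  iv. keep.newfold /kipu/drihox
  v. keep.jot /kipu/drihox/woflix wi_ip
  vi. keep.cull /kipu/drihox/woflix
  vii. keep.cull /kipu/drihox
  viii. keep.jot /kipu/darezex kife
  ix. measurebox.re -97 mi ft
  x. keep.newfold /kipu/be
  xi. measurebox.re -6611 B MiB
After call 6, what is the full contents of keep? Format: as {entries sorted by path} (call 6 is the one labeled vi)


Answer: {capo=brebrofu, kipu/, kipu/drihox/, kipu/plu/, plojovu_=tohu, tro=jisnuple_ig}

Derivation:
==> keep.newfold(p→/kipu/plu)
<== ok
==> measurebox.re(v→-34, u_from→s, u_to→week)
<== -17/302400
==> keep.shunt(s→/wodesm/se, d→/tugro)
<== ToolError: not found
==> keep.newfold(p→/kipu/drihox)
<== ok
==> keep.jot(p→/kipu/drihox/woflix, c→wi_ip)
<== created
==> keep.cull(p→/kipu/drihox/woflix)
<== ok
==> keep.cull(p→/kipu/drihox)
<== ok
==> keep.jot(p→/kipu/darezex, c→kife)
<== created
==> measurebox.re(v→-97, u_from→mi, u_to→ft)
<== -512160
==> keep.newfold(p→/kipu/be)
<== ok
==> measurebox.re(v→-6611, u_from→B, u_to→MiB)
<== -6611/1048576


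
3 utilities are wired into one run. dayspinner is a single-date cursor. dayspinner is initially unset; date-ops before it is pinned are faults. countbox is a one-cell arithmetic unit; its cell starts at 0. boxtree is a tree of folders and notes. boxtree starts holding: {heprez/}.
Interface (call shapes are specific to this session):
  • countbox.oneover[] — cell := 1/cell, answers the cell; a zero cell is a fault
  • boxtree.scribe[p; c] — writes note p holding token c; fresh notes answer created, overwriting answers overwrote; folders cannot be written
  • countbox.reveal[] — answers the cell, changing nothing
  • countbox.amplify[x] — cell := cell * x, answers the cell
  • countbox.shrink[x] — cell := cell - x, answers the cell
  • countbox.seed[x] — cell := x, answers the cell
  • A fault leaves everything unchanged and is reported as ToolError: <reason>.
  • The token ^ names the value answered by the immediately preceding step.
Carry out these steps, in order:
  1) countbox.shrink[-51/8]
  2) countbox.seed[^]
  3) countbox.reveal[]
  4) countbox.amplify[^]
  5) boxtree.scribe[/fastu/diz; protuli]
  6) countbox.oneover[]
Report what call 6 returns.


Answer: 64/2601

Derivation:
[in] countbox.shrink x: -51/8
= 51/8
[in] countbox.seed x: ^
= 51/8
[in] countbox.reveal
= 51/8
[in] countbox.amplify x: ^
= 2601/64
[in] boxtree.scribe p: /fastu/diz c: protuli
= ToolError: no parent
[in] countbox.oneover
= 64/2601


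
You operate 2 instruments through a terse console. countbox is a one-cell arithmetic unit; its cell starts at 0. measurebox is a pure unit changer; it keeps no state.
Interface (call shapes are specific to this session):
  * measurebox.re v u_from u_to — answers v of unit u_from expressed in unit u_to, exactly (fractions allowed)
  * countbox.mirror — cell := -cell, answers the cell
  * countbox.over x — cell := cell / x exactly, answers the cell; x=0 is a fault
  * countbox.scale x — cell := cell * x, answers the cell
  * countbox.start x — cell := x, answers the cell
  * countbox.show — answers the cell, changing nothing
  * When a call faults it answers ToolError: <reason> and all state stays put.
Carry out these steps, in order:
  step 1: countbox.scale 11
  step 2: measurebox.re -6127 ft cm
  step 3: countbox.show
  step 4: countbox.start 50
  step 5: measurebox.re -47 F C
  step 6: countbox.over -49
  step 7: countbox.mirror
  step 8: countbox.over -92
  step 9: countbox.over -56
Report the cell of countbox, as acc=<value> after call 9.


Answer: acc=25/126224

Derivation:
// 1. scale(x: 11) == 0
// 2. re(v: -6127, u_from: ft, u_to: cm) == -4668774/25
// 3. show() == 0
// 4. start(x: 50) == 50
// 5. re(v: -47, u_from: F, u_to: C) == -395/9
// 6. over(x: -49) == -50/49
// 7. mirror() == 50/49
// 8. over(x: -92) == -25/2254
// 9. over(x: -56) == 25/126224


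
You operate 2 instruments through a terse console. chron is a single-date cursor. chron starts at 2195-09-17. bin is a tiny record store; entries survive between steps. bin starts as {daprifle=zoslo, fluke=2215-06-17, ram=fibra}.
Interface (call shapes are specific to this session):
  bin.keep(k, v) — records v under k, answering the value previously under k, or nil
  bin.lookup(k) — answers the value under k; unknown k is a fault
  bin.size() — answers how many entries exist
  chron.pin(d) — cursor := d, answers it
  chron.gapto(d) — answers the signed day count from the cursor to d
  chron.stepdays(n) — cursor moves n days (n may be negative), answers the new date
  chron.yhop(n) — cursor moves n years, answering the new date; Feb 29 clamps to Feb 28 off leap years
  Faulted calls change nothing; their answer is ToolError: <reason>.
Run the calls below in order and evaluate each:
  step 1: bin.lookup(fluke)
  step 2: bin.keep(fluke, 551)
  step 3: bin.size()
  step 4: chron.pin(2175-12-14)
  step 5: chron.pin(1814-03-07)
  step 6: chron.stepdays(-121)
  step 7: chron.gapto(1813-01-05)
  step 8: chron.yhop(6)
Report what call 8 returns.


Answer: 1819-11-06

Derivation:
~$ lookup k→fluke
= 2215-06-17
~$ keep k→fluke v→551
= 2215-06-17
~$ size
= 3
~$ pin d→2175-12-14
= 2175-12-14
~$ pin d→1814-03-07
= 1814-03-07
~$ stepdays n→-121
= 1813-11-06
~$ gapto d→1813-01-05
= -305
~$ yhop n→6
= 1819-11-06


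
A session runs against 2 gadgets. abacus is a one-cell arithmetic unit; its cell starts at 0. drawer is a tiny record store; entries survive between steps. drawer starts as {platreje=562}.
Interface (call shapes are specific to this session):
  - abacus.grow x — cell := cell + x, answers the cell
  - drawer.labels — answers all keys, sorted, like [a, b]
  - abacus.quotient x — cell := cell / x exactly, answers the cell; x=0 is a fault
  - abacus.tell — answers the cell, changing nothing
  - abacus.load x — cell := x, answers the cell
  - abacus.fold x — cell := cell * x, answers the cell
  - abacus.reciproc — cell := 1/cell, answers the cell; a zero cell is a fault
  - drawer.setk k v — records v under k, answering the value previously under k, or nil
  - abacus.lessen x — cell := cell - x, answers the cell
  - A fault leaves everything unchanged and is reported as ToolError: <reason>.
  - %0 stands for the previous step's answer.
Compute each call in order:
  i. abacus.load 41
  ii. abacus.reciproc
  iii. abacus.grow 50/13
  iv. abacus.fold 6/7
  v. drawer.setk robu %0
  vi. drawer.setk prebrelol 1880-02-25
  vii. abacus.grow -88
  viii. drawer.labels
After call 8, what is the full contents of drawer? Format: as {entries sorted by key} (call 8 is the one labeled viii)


·→ abacus.load(x→41)
·← 41
·→ abacus.reciproc()
·← 1/41
·→ abacus.grow(x→50/13)
·← 2063/533
·→ abacus.fold(x→6/7)
·← 12378/3731
·→ drawer.setk(k→robu, v→%0)
·← nil
·→ drawer.setk(k→prebrelol, v→1880-02-25)
·← nil
·→ abacus.grow(x→-88)
·← -315950/3731
·→ drawer.labels()
·← [platreje, prebrelol, robu]

Answer: {platreje=562, prebrelol=1880-02-25, robu=12378/3731}


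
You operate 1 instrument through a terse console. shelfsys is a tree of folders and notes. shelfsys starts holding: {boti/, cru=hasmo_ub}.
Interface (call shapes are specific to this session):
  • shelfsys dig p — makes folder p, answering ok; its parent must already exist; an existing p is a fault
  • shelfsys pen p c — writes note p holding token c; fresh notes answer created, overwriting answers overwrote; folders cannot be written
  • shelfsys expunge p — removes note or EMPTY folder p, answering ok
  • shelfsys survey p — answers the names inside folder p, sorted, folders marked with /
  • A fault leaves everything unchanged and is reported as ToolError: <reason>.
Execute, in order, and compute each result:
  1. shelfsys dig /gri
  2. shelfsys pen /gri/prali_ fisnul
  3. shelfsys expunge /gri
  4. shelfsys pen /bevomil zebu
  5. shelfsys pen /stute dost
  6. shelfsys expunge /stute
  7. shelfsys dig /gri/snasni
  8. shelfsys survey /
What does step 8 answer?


Answer: [bevomil, boti/, cru, gri/]

Derivation:
-> shelfsys dig(p→/gri)
<- ok
-> shelfsys pen(p→/gri/prali_, c→fisnul)
<- created
-> shelfsys expunge(p→/gri)
<- ToolError: not empty
-> shelfsys pen(p→/bevomil, c→zebu)
<- created
-> shelfsys pen(p→/stute, c→dost)
<- created
-> shelfsys expunge(p→/stute)
<- ok
-> shelfsys dig(p→/gri/snasni)
<- ok
-> shelfsys survey(p→/)
<- [bevomil, boti/, cru, gri/]


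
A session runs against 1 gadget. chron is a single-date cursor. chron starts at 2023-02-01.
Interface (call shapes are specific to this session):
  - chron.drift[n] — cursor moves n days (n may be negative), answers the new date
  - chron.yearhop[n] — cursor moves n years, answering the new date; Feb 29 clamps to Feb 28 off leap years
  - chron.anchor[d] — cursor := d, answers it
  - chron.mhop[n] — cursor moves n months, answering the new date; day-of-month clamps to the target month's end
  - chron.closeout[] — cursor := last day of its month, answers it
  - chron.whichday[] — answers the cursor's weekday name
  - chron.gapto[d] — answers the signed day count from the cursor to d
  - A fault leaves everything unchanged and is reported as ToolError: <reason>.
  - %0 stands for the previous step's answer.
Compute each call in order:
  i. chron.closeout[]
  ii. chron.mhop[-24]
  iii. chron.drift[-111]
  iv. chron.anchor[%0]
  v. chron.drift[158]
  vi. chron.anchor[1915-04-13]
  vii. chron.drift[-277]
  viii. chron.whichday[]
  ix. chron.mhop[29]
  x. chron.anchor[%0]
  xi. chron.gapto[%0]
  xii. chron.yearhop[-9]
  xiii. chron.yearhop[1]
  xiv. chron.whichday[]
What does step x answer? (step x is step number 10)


Answer: 1916-12-10

Derivation:
I invoke chron.closeout(), — result: 2023-02-28.
Invoking chron.mhop(n='-24'), and observe 2021-02-28.
I invoke chron.drift(n='-111'), → 2020-11-09.
Then chron.anchor(d='%0'), and get 2020-11-09.
I invoke chron.drift(n='158'), yielding 2021-04-16.
I use chron.anchor(d='1915-04-13'), and get 1915-04-13.
Invoking chron.drift(n='-277'), and get 1914-07-10.
Using chron.whichday, → Friday.
Next I call chron.mhop(n='29'), → 1916-12-10.
Now I run chron.anchor(d='%0'), and get 1916-12-10.
I call chron.gapto(d='%0'), → 0.
Using chron.yearhop(n='-9'), and observe 1907-12-10.
Next I call chron.yearhop(n='1'), — result: 1908-12-10.
I use chron.whichday: Thursday.


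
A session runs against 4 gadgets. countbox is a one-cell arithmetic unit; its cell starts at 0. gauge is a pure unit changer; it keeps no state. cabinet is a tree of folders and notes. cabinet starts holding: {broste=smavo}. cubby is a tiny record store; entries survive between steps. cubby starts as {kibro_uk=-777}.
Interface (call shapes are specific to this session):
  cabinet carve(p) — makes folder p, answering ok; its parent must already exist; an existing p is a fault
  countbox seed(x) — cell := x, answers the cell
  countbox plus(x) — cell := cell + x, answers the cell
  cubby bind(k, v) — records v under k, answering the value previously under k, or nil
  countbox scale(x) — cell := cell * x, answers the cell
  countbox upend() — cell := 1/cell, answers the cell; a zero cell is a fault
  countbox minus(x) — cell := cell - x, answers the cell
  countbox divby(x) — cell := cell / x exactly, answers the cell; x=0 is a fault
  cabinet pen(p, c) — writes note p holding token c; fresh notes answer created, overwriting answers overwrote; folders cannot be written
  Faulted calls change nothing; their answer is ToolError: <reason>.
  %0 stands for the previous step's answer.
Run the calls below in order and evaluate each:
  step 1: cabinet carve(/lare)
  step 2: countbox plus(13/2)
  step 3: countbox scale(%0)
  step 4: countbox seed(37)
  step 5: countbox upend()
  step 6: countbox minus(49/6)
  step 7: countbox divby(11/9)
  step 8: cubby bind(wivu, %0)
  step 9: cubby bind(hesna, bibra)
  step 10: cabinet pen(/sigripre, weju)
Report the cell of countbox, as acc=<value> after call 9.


Answer: acc=-5421/814

Derivation:
Next I call cabinet carve using p='/lare', yielding ok.
Invoking countbox plus using x='13/2', giving 13/2.
Then countbox scale using x='%0', → 169/4.
Then countbox seed using x='37', — result: 37.
I invoke countbox upend, and see 1/37.
I use countbox minus using x='49/6', and observe -1807/222.
Using countbox divby using x='11/9', giving -5421/814.
Then cubby bind using k='wivu', v='%0', — result: nil.
Next I call cubby bind using k='hesna', v='bibra', and observe nil.
Next I call cabinet pen using p='/sigripre', c='weju', — result: created.


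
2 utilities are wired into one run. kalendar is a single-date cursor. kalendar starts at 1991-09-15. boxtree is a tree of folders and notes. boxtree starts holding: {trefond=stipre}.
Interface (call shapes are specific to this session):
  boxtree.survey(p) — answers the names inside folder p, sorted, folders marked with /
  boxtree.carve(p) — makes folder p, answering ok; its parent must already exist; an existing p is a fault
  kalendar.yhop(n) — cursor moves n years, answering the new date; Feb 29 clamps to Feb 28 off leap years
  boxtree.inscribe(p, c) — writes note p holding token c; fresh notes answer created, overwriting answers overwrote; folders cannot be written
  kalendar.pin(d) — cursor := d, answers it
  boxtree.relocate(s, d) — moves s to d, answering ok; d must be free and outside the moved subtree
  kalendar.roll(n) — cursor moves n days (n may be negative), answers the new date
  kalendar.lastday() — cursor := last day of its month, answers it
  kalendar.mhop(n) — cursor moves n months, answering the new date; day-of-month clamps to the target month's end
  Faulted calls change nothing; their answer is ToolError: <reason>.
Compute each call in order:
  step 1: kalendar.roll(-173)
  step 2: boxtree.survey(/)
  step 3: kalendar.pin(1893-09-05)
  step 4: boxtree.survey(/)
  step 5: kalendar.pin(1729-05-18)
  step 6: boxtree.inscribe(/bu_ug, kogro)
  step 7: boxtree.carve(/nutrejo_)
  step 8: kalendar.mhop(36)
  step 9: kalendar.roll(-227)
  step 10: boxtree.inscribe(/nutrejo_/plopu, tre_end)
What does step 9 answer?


Answer: 1731-10-04

Derivation:
// kalendar.roll(-173) : 1991-03-26
// boxtree.survey(/) : [trefond]
// kalendar.pin(1893-09-05) : 1893-09-05
// boxtree.survey(/) : [trefond]
// kalendar.pin(1729-05-18) : 1729-05-18
// boxtree.inscribe(/bu_ug, kogro) : created
// boxtree.carve(/nutrejo_) : ok
// kalendar.mhop(36) : 1732-05-18
// kalendar.roll(-227) : 1731-10-04
// boxtree.inscribe(/nutrejo_/plopu, tre_end) : created


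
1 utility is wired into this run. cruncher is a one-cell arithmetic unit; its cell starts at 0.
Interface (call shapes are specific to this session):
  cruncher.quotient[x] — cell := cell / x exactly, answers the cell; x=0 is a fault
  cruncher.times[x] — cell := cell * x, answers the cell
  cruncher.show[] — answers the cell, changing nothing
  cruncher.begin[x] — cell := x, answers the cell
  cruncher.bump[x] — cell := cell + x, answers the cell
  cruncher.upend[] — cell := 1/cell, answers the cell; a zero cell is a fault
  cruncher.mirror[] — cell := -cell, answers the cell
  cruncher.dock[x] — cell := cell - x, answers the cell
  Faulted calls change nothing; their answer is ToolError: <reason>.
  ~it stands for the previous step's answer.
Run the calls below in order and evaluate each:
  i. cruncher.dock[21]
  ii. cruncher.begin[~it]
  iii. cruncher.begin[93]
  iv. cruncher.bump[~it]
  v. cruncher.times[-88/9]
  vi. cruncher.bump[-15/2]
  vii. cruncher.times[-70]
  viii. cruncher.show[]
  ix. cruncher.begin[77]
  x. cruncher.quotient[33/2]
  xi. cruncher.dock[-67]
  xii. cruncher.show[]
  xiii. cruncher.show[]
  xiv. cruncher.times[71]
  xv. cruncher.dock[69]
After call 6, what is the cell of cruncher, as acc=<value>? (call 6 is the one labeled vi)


Do: cruncher.dock[x='21']
See: -21
Do: cruncher.begin[x='~it']
See: -21
Do: cruncher.begin[x='93']
See: 93
Do: cruncher.bump[x='~it']
See: 186
Do: cruncher.times[x='-88/9']
See: -5456/3
Do: cruncher.bump[x='-15/2']
See: -10957/6
Do: cruncher.times[x='-70']
See: 383495/3
Do: cruncher.show[]
See: 383495/3
Do: cruncher.begin[x='77']
See: 77
Do: cruncher.quotient[x='33/2']
See: 14/3
Do: cruncher.dock[x='-67']
See: 215/3
Do: cruncher.show[]
See: 215/3
Do: cruncher.show[]
See: 215/3
Do: cruncher.times[x='71']
See: 15265/3
Do: cruncher.dock[x='69']
See: 15058/3

Answer: acc=-10957/6


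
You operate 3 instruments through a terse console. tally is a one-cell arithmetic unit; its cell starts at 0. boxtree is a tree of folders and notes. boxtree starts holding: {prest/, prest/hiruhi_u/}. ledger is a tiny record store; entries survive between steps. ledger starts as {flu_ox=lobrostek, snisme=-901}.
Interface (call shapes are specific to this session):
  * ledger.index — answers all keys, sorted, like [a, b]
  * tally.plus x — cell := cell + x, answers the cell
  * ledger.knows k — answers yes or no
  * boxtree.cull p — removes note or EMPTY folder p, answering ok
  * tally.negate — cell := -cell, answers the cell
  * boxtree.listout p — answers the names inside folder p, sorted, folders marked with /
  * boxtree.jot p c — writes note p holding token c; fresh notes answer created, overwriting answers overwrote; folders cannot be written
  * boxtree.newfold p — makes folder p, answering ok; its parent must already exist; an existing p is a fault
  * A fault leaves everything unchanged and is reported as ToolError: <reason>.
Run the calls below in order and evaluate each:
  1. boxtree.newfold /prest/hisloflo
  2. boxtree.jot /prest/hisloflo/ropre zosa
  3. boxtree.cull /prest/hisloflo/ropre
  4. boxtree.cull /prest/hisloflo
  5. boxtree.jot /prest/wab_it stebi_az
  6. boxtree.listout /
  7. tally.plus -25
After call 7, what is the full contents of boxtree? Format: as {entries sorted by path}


! boxtree.newfold(p: /prest/hisloflo) : ok
! boxtree.jot(p: /prest/hisloflo/ropre, c: zosa) : created
! boxtree.cull(p: /prest/hisloflo/ropre) : ok
! boxtree.cull(p: /prest/hisloflo) : ok
! boxtree.jot(p: /prest/wab_it, c: stebi_az) : created
! boxtree.listout(p: /) : [prest/]
! tally.plus(x: -25) : -25

Answer: {prest/, prest/hiruhi_u/, prest/wab_it=stebi_az}


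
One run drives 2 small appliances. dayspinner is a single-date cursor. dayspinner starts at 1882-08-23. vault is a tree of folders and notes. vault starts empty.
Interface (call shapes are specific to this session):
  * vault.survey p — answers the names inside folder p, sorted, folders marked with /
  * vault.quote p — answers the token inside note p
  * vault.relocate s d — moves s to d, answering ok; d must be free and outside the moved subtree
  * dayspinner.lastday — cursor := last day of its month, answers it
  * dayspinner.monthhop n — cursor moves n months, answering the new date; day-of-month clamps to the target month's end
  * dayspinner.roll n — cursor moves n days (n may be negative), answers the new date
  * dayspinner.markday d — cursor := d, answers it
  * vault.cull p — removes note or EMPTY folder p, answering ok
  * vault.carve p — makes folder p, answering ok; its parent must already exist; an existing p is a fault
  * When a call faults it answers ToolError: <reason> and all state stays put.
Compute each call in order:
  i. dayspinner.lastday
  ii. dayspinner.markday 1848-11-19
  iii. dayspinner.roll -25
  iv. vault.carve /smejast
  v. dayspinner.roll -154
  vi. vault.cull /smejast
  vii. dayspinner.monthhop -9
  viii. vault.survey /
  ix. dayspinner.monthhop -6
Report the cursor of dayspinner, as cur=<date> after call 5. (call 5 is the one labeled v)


Answer: cur=1848-05-24

Derivation:
! 1. lastday() == 1882-08-31
! 2. markday(d→1848-11-19) == 1848-11-19
! 3. roll(n→-25) == 1848-10-25
! 4. carve(p→/smejast) == ok
! 5. roll(n→-154) == 1848-05-24
! 6. cull(p→/smejast) == ok
! 7. monthhop(n→-9) == 1847-08-24
! 8. survey(p→/) == []
! 9. monthhop(n→-6) == 1847-02-24
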